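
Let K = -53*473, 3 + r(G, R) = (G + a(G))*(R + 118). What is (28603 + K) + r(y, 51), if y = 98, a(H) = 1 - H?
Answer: 3700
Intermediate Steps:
r(G, R) = 115 + R (r(G, R) = -3 + (G + (1 - G))*(R + 118) = -3 + 1*(118 + R) = -3 + (118 + R) = 115 + R)
K = -25069
(28603 + K) + r(y, 51) = (28603 - 25069) + (115 + 51) = 3534 + 166 = 3700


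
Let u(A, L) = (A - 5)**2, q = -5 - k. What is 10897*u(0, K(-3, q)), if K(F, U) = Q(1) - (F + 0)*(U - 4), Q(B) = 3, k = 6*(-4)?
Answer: 272425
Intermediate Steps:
k = -24
q = 19 (q = -5 - 1*(-24) = -5 + 24 = 19)
K(F, U) = 3 - F*(-4 + U) (K(F, U) = 3 - (F + 0)*(U - 4) = 3 - F*(-4 + U))
u(A, L) = (-5 + A)**2
10897*u(0, K(-3, q)) = 10897*(-5 + 0)**2 = 10897*(-5)**2 = 10897*25 = 272425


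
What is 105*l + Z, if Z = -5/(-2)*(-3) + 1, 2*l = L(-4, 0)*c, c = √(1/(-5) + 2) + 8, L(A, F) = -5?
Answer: -4213/2 - 315*√5/2 ≈ -2458.7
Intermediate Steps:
c = 8 + 3*√5/5 (c = √(-⅕ + 2) + 8 = √(9/5) + 8 = 3*√5/5 + 8 = 8 + 3*√5/5 ≈ 9.3416)
l = -20 - 3*√5/2 (l = (-5*(8 + 3*√5/5))/2 = (-40 - 3*√5)/2 = -20 - 3*√5/2 ≈ -23.354)
Z = -13/2 (Z = -5*(-½)*(-3) + 1 = (5/2)*(-3) + 1 = -15/2 + 1 = -13/2 ≈ -6.5000)
105*l + Z = 105*(-20 - 3*√5/2) - 13/2 = (-2100 - 315*√5/2) - 13/2 = -4213/2 - 315*√5/2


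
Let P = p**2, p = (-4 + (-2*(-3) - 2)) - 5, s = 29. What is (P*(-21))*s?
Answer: -15225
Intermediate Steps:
p = -5 (p = (-4 + (6 - 2)) - 5 = (-4 + 4) - 5 = 0 - 5 = -5)
P = 25 (P = (-5)**2 = 25)
(P*(-21))*s = (25*(-21))*29 = -525*29 = -15225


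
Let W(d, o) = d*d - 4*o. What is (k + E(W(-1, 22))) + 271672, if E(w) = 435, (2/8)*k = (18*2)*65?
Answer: 281467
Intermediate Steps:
k = 9360 (k = 4*((18*2)*65) = 4*(36*65) = 4*2340 = 9360)
W(d, o) = d² - 4*o
(k + E(W(-1, 22))) + 271672 = (9360 + 435) + 271672 = 9795 + 271672 = 281467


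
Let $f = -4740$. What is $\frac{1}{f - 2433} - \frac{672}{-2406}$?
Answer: $\frac{802975}{2876373} \approx 0.27916$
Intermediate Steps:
$\frac{1}{f - 2433} - \frac{672}{-2406} = \frac{1}{-4740 - 2433} - \frac{672}{-2406} = \frac{1}{-4740 - 2433} - 672 \left(- \frac{1}{2406}\right) = \frac{1}{-4740 - 2433} - - \frac{112}{401} = \frac{1}{-7173} + \frac{112}{401} = - \frac{1}{7173} + \frac{112}{401} = \frac{802975}{2876373}$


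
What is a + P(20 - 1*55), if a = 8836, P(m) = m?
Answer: 8801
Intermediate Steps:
a + P(20 - 1*55) = 8836 + (20 - 1*55) = 8836 + (20 - 55) = 8836 - 35 = 8801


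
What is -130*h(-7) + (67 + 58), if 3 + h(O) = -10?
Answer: 1815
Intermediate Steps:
h(O) = -13 (h(O) = -3 - 10 = -13)
-130*h(-7) + (67 + 58) = -130*(-13) + (67 + 58) = 1690 + 125 = 1815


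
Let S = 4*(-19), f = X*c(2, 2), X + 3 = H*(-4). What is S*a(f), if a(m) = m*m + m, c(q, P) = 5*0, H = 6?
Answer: 0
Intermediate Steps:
c(q, P) = 0
X = -27 (X = -3 + 6*(-4) = -3 - 24 = -27)
f = 0 (f = -27*0 = 0)
S = -76
a(m) = m + m² (a(m) = m² + m = m + m²)
S*a(f) = -0*(1 + 0) = -0 = -76*0 = 0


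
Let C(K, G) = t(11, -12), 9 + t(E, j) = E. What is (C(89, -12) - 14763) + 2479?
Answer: -12282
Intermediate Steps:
t(E, j) = -9 + E
C(K, G) = 2 (C(K, G) = -9 + 11 = 2)
(C(89, -12) - 14763) + 2479 = (2 - 14763) + 2479 = -14761 + 2479 = -12282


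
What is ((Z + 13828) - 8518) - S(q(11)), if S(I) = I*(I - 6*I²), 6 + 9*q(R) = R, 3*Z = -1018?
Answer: 1208047/243 ≈ 4971.4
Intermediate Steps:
Z = -1018/3 (Z = (⅓)*(-1018) = -1018/3 ≈ -339.33)
q(R) = -⅔ + R/9
((Z + 13828) - 8518) - S(q(11)) = ((-1018/3 + 13828) - 8518) - (-⅔ + (⅑)*11)²*(1 - 6*(-⅔ + (⅑)*11)) = (40466/3 - 8518) - (-⅔ + 11/9)²*(1 - 6*(-⅔ + 11/9)) = 14912/3 - (5/9)²*(1 - 6*5/9) = 14912/3 - 25*(1 - 10/3)/81 = 14912/3 - 25*(-7)/(81*3) = 14912/3 - 1*(-175/243) = 14912/3 + 175/243 = 1208047/243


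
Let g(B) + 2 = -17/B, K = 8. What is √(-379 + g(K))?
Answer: I*√6130/4 ≈ 19.574*I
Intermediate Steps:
g(B) = -2 - 17/B
√(-379 + g(K)) = √(-379 + (-2 - 17/8)) = √(-379 - 33/8) = √(-3065/8) = I*√6130/4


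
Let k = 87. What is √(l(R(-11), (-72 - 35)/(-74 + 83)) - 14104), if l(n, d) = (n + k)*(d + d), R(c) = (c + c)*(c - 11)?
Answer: I*√249130/3 ≈ 166.38*I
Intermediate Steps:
R(c) = 2*c*(-11 + c) (R(c) = (2*c)*(-11 + c) = 2*c*(-11 + c))
l(n, d) = 2*d*(87 + n) (l(n, d) = (n + 87)*(d + d) = (87 + n)*(2*d) = 2*d*(87 + n))
√(l(R(-11), (-72 - 35)/(-74 + 83)) - 14104) = √(2*((-72 - 35)/(-74 + 83))*(87 + 2*(-11)*(-11 - 11)) - 14104) = √(2*(-107/9)*(87 + 2*(-11)*(-22)) - 14104) = √(2*(-107*⅑)*(87 + 484) - 14104) = √(2*(-107/9)*571 - 14104) = √(-122194/9 - 14104) = √(-249130/9) = I*√249130/3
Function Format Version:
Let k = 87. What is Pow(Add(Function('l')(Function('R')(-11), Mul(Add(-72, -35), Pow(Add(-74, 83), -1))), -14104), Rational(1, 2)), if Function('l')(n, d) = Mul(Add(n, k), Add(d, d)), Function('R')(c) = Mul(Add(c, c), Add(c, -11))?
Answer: Mul(Rational(1, 3), I, Pow(249130, Rational(1, 2))) ≈ Mul(166.38, I)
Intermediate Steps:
Function('R')(c) = Mul(2, c, Add(-11, c)) (Function('R')(c) = Mul(Mul(2, c), Add(-11, c)) = Mul(2, c, Add(-11, c)))
Function('l')(n, d) = Mul(2, d, Add(87, n)) (Function('l')(n, d) = Mul(Add(n, 87), Add(d, d)) = Mul(Add(87, n), Mul(2, d)) = Mul(2, d, Add(87, n)))
Pow(Add(Function('l')(Function('R')(-11), Mul(Add(-72, -35), Pow(Add(-74, 83), -1))), -14104), Rational(1, 2)) = Pow(Add(Mul(2, Mul(Add(-72, -35), Pow(Add(-74, 83), -1)), Add(87, Mul(2, -11, Add(-11, -11)))), -14104), Rational(1, 2)) = Pow(Add(Mul(2, Mul(-107, Pow(9, -1)), Add(87, Mul(2, -11, -22))), -14104), Rational(1, 2)) = Pow(Add(Mul(2, Mul(-107, Rational(1, 9)), Add(87, 484)), -14104), Rational(1, 2)) = Pow(Add(Mul(2, Rational(-107, 9), 571), -14104), Rational(1, 2)) = Pow(Add(Rational(-122194, 9), -14104), Rational(1, 2)) = Pow(Rational(-249130, 9), Rational(1, 2)) = Mul(Rational(1, 3), I, Pow(249130, Rational(1, 2)))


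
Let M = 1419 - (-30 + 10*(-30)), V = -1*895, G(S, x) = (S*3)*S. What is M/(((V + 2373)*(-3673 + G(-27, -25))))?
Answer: -1749/2196308 ≈ -0.00079634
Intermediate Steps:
G(S, x) = 3*S² (G(S, x) = (3*S)*S = 3*S²)
V = -895
M = 1749 (M = 1419 - (-30 - 300) = 1419 - 1*(-330) = 1419 + 330 = 1749)
M/(((V + 2373)*(-3673 + G(-27, -25)))) = 1749/(((-895 + 2373)*(-3673 + 3*(-27)²))) = 1749/((1478*(-3673 + 3*729))) = 1749/((1478*(-3673 + 2187))) = 1749/((1478*(-1486))) = 1749/(-2196308) = 1749*(-1/2196308) = -1749/2196308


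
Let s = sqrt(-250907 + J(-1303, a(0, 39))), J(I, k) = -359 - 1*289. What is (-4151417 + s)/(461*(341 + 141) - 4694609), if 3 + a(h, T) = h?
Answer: 4151417/4472407 - I*sqrt(251555)/4472407 ≈ 0.92823 - 0.00011214*I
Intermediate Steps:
a(h, T) = -3 + h
J(I, k) = -648 (J(I, k) = -359 - 289 = -648)
s = I*sqrt(251555) (s = sqrt(-250907 - 648) = sqrt(-251555) = I*sqrt(251555) ≈ 501.55*I)
(-4151417 + s)/(461*(341 + 141) - 4694609) = (-4151417 + I*sqrt(251555))/(461*(341 + 141) - 4694609) = (-4151417 + I*sqrt(251555))/(461*482 - 4694609) = (-4151417 + I*sqrt(251555))/(222202 - 4694609) = (-4151417 + I*sqrt(251555))/(-4472407) = (-4151417 + I*sqrt(251555))*(-1/4472407) = 4151417/4472407 - I*sqrt(251555)/4472407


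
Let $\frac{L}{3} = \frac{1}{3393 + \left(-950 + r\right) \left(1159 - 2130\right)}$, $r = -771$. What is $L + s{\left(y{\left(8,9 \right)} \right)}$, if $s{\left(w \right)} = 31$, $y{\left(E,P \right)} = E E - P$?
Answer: $\frac{51909007}{1674484} \approx 31.0$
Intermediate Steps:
$y{\left(E,P \right)} = E^{2} - P$
$L = \frac{3}{1674484}$ ($L = \frac{3}{3393 + \left(-950 - 771\right) \left(1159 - 2130\right)} = \frac{3}{3393 - -1671091} = \frac{3}{3393 + 1671091} = \frac{3}{1674484} \approx 1.7916 \cdot 10^{-6}$)
$L + s{\left(y{\left(8,9 \right)} \right)} = \frac{3}{1674484} + 31 = \frac{51909007}{1674484}$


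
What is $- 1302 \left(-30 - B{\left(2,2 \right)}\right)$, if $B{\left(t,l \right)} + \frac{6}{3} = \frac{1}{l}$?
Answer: $37107$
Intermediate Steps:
$B{\left(t,l \right)} = -2 + \frac{1}{l}$
$- 1302 \left(-30 - B{\left(2,2 \right)}\right) = - 1302 \left(-30 - \left(-2 + \frac{1}{2}\right)\right) = - 1302 \left(-30 - - \frac{3}{2}\right) = - 1302 \left(-30 + \frac{3}{2}\right) = \left(-1302\right) \left(- \frac{57}{2}\right) = 37107$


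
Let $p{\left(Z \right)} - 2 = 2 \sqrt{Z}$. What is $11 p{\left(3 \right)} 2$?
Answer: $44 + 44 \sqrt{3} \approx 120.21$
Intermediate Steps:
$p{\left(Z \right)} = 2 + 2 \sqrt{Z}$
$11 p{\left(3 \right)} 2 = 11 \left(2 + 2 \sqrt{3}\right) 2 = \left(22 + 22 \sqrt{3}\right) 2 = 44 + 44 \sqrt{3}$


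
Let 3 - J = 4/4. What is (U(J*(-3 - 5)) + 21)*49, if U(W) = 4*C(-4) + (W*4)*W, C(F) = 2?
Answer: 51597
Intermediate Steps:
J = 2 (J = 3 - 4/4 = 3 - 1*1 = 3 - 1 = 2)
U(W) = 8 + 4*W² (U(W) = 4*2 + (W*4)*W = 8 + (4*W)*W = 8 + 4*W²)
(U(J*(-3 - 5)) + 21)*49 = ((8 + 4*(2*(-3 - 5))²) + 21)*49 = ((8 + 4*(2*(-8))²) + 21)*49 = ((8 + 4*(-16)²) + 21)*49 = ((8 + 4*256) + 21)*49 = ((8 + 1024) + 21)*49 = (1032 + 21)*49 = 1053*49 = 51597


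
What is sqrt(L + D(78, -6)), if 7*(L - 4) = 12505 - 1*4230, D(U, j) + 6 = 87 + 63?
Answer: sqrt(65177)/7 ≈ 36.471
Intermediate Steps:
D(U, j) = 144 (D(U, j) = -6 + (87 + 63) = -6 + 150 = 144)
L = 8303/7 (L = 4 + (12505 - 1*4230)/7 = 4 + (12505 - 4230)/7 = 4 + (1/7)*8275 = 4 + 8275/7 = 8303/7 ≈ 1186.1)
sqrt(L + D(78, -6)) = sqrt(8303/7 + 144) = sqrt(9311/7) = sqrt(65177)/7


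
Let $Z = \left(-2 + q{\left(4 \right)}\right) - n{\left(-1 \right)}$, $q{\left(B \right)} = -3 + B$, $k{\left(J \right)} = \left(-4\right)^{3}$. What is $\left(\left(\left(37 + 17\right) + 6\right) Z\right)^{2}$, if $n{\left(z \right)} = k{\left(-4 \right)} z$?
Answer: $15210000$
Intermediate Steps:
$k{\left(J \right)} = -64$
$n{\left(z \right)} = - 64 z$
$Z = -65$ ($Z = \left(-2 + \left(-3 + 4\right)\right) - \left(-64\right) \left(-1\right) = \left(-2 + 1\right) - 64 = -1 - 64 = -65$)
$\left(\left(\left(37 + 17\right) + 6\right) Z\right)^{2} = \left(\left(\left(37 + 17\right) + 6\right) \left(-65\right)\right)^{2} = \left(\left(54 + 6\right) \left(-65\right)\right)^{2} = \left(60 \left(-65\right)\right)^{2} = \left(-3900\right)^{2} = 15210000$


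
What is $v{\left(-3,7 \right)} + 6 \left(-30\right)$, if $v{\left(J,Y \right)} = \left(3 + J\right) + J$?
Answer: $-183$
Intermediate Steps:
$v{\left(J,Y \right)} = 3 + 2 J$
$v{\left(-3,7 \right)} + 6 \left(-30\right) = \left(3 + 2 \left(-3\right)\right) + 6 \left(-30\right) = \left(3 - 6\right) - 180 = -3 - 180 = -183$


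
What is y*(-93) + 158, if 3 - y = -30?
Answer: -2911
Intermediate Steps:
y = 33 (y = 3 - 1*(-30) = 3 + 30 = 33)
y*(-93) + 158 = 33*(-93) + 158 = -3069 + 158 = -2911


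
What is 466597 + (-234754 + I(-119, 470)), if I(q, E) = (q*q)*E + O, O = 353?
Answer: 6887866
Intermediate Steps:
I(q, E) = 353 + E*q² (I(q, E) = (q*q)*E + 353 = q²*E + 353 = E*q² + 353 = 353 + E*q²)
466597 + (-234754 + I(-119, 470)) = 466597 + (-234754 + (353 + 470*(-119)²)) = 466597 + (-234754 + (353 + 470*14161)) = 466597 + (-234754 + (353 + 6655670)) = 466597 + (-234754 + 6656023) = 466597 + 6421269 = 6887866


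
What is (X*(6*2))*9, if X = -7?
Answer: -756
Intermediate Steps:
(X*(6*2))*9 = -42*2*9 = -7*12*9 = -84*9 = -756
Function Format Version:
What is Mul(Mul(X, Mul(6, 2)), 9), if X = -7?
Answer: -756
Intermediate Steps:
Mul(Mul(X, Mul(6, 2)), 9) = Mul(Mul(-7, Mul(6, 2)), 9) = Mul(Mul(-7, 12), 9) = Mul(-84, 9) = -756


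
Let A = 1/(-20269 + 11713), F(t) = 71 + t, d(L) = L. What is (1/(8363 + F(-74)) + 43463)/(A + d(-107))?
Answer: -777207106659/1913380370 ≈ -406.20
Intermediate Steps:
A = -1/8556 (A = 1/(-8556) = -1/8556 ≈ -0.00011688)
(1/(8363 + F(-74)) + 43463)/(A + d(-107)) = (1/(8363 + (71 - 74)) + 43463)/(-1/8556 - 107) = (1/(8363 - 3) + 43463)/(-915493/8556) = (1/8360 + 43463)*(-8556/915493) = (363350681/8360)*(-8556/915493) = -777207106659/1913380370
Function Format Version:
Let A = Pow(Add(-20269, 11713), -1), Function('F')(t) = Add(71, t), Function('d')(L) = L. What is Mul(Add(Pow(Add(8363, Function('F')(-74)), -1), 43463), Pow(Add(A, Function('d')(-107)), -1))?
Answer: Rational(-777207106659, 1913380370) ≈ -406.20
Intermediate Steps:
A = Rational(-1, 8556) (A = Pow(-8556, -1) = Rational(-1, 8556) ≈ -0.00011688)
Mul(Add(Pow(Add(8363, Function('F')(-74)), -1), 43463), Pow(Add(A, Function('d')(-107)), -1)) = Mul(Add(Pow(Add(8363, Add(71, -74)), -1), 43463), Pow(Add(Rational(-1, 8556), -107), -1)) = Mul(Add(Pow(Add(8363, -3), -1), 43463), Pow(Rational(-915493, 8556), -1)) = Mul(Add(Pow(8360, -1), 43463), Rational(-8556, 915493)) = Mul(Add(Rational(1, 8360), 43463), Rational(-8556, 915493)) = Mul(Rational(363350681, 8360), Rational(-8556, 915493)) = Rational(-777207106659, 1913380370)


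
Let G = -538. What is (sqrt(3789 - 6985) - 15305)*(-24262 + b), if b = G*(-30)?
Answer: 124307210 - 16244*I*sqrt(799) ≈ 1.2431e+8 - 4.5916e+5*I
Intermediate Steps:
b = 16140 (b = -538*(-30) = 16140)
(sqrt(3789 - 6985) - 15305)*(-24262 + b) = (sqrt(3789 - 6985) - 15305)*(-24262 + 16140) = (sqrt(-3196) - 15305)*(-8122) = (2*I*sqrt(799) - 15305)*(-8122) = (-15305 + 2*I*sqrt(799))*(-8122) = 124307210 - 16244*I*sqrt(799)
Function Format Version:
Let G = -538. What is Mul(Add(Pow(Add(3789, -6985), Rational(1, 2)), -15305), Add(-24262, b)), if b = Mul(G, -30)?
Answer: Add(124307210, Mul(-16244, I, Pow(799, Rational(1, 2)))) ≈ Add(1.2431e+8, Mul(-4.5916e+5, I))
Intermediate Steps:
b = 16140 (b = Mul(-538, -30) = 16140)
Mul(Add(Pow(Add(3789, -6985), Rational(1, 2)), -15305), Add(-24262, b)) = Mul(Add(Pow(Add(3789, -6985), Rational(1, 2)), -15305), Add(-24262, 16140)) = Mul(Add(Pow(-3196, Rational(1, 2)), -15305), -8122) = Mul(Add(Mul(2, I, Pow(799, Rational(1, 2))), -15305), -8122) = Mul(Add(-15305, Mul(2, I, Pow(799, Rational(1, 2)))), -8122) = Add(124307210, Mul(-16244, I, Pow(799, Rational(1, 2))))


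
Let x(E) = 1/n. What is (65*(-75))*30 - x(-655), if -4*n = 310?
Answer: -22668748/155 ≈ -1.4625e+5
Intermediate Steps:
n = -155/2 (n = -¼*310 = -155/2 ≈ -77.500)
x(E) = -2/155 (x(E) = 1/(-155/2) = -2/155)
(65*(-75))*30 - x(-655) = (65*(-75))*30 - 1*(-2/155) = -4875*30 + 2/155 = -146250 + 2/155 = -22668748/155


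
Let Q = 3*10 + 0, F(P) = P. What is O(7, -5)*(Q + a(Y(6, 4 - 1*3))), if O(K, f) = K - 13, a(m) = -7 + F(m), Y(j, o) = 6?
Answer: -174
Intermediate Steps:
a(m) = -7 + m
O(K, f) = -13 + K
Q = 30 (Q = 30 + 0 = 30)
O(7, -5)*(Q + a(Y(6, 4 - 1*3))) = (-13 + 7)*(30 + (-7 + 6)) = -6*(30 - 1) = -6*29 = -174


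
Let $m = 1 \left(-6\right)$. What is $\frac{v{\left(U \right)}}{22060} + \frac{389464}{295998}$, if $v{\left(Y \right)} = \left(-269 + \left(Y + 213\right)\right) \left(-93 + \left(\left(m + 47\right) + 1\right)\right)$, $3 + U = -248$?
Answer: $\frac{6613008263}{3264857940} \approx 2.0255$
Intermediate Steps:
$U = -251$ ($U = -3 - 248 = -251$)
$m = -6$
$v{\left(Y \right)} = 2856 - 51 Y$ ($v{\left(Y \right)} = \left(-269 + \left(Y + 213\right)\right) \left(-93 + \left(\left(-6 + 47\right) + 1\right)\right) = \left(-269 + \left(213 + Y\right)\right) \left(-93 + \left(41 + 1\right)\right) = \left(-56 + Y\right) \left(-93 + 42\right) = \left(-56 + Y\right) \left(-51\right) = 2856 - 51 Y$)
$\frac{v{\left(U \right)}}{22060} + \frac{389464}{295998} = \frac{2856 - -12801}{22060} + \frac{389464}{295998} = \left(2856 + 12801\right) \frac{1}{22060} + 389464 \cdot \frac{1}{295998} = 15657 \cdot \frac{1}{22060} + \frac{194732}{147999} = \frac{15657}{22060} + \frac{194732}{147999} = \frac{6613008263}{3264857940}$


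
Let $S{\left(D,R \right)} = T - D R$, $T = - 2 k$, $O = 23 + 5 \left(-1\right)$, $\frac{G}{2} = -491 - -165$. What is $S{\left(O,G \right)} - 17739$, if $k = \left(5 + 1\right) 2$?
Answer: $-6027$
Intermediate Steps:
$k = 12$ ($k = 6 \cdot 2 = 12$)
$G = -652$ ($G = 2 \left(-491 - -165\right) = 2 \left(-491 + 165\right) = 2 \left(-326\right) = -652$)
$O = 18$ ($O = 23 - 5 = 18$)
$T = -24$ ($T = \left(-2\right) 12 = -24$)
$S{\left(D,R \right)} = -24 - D R$
$S{\left(O,G \right)} - 17739 = \left(-24 - 18 \left(-652\right)\right) - 17739 = \left(-24 + 11736\right) - 17739 = 11712 - 17739 = -6027$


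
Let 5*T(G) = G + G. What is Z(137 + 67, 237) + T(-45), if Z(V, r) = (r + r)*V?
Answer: 96678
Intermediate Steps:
Z(V, r) = 2*V*r (Z(V, r) = (2*r)*V = 2*V*r)
T(G) = 2*G/5 (T(G) = (G + G)/5 = (2*G)/5 = 2*G/5)
Z(137 + 67, 237) + T(-45) = 2*(137 + 67)*237 + (⅖)*(-45) = 2*204*237 - 18 = 96696 - 18 = 96678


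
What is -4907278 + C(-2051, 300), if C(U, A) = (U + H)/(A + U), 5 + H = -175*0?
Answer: -8592641722/1751 ≈ -4.9073e+6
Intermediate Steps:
H = -5 (H = -5 - 175*0 = -5 + 0 = -5)
C(U, A) = (-5 + U)/(A + U) (C(U, A) = (U - 5)/(A + U) = (-5 + U)/(A + U))
-4907278 + C(-2051, 300) = -4907278 + (-5 - 2051)/(300 - 2051) = -4907278 - 2056/(-1751) = -4907278 - 1/1751*(-2056) = -4907278 + 2056/1751 = -8592641722/1751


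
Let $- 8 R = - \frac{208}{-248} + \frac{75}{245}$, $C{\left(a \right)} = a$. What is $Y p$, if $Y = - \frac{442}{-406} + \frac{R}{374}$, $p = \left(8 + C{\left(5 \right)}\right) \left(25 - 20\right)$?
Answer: $\frac{9323399345}{131800592} \approx 70.739$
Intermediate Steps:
$R = - \frac{1739}{12152}$ ($R = - \frac{- \frac{208}{-248} + \frac{75}{245}}{8} = - \frac{\left(-208\right) \left(- \frac{1}{248}\right) + 75 \cdot \frac{1}{245}}{8} = - \frac{\frac{26}{31} + \frac{15}{49}}{8} = \left(- \frac{1}{8}\right) \frac{1739}{1519} = - \frac{1739}{12152} \approx -0.1431$)
$p = 65$ ($p = \left(8 + 5\right) \left(25 - 20\right) = 13 \cdot 5 = 65$)
$Y = \frac{143436913}{131800592}$ ($Y = - \frac{442}{-406} - \frac{1739}{12152 \cdot 374} = \left(-442\right) \left(- \frac{1}{406}\right) - \frac{1739}{4544848} = \frac{221}{203} - \frac{1739}{4544848} = \frac{143436913}{131800592} \approx 1.0883$)
$Y p = \frac{143436913}{131800592} \cdot 65 = \frac{9323399345}{131800592}$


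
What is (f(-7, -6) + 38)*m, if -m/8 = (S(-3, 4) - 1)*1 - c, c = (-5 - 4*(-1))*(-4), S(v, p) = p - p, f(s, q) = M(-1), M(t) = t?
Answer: 1480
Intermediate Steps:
f(s, q) = -1
S(v, p) = 0
c = 4 (c = (-5 + 4)*(-4) = -1*(-4) = 4)
m = 40 (m = -8*((0 - 1)*1 - 1*4) = -8*(-1*1 - 4) = -8*(-1 - 4) = -8*(-5) = 40)
(f(-7, -6) + 38)*m = (-1 + 38)*40 = 37*40 = 1480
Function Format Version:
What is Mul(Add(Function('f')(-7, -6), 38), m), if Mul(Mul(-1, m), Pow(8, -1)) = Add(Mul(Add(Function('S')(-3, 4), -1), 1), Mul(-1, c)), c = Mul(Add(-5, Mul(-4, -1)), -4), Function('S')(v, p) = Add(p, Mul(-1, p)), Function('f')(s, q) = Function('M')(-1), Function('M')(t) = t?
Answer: 1480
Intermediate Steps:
Function('f')(s, q) = -1
Function('S')(v, p) = 0
c = 4 (c = Mul(Add(-5, 4), -4) = Mul(-1, -4) = 4)
m = 40 (m = Mul(-8, Add(Mul(Add(0, -1), 1), Mul(-1, 4))) = Mul(-8, Add(Mul(-1, 1), -4)) = Mul(-8, Add(-1, -4)) = Mul(-8, -5) = 40)
Mul(Add(Function('f')(-7, -6), 38), m) = Mul(Add(-1, 38), 40) = Mul(37, 40) = 1480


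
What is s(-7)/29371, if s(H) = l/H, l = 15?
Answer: -15/205597 ≈ -7.2958e-5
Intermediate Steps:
s(H) = 15/H
s(-7)/29371 = (15/(-7))/29371 = (15*(-⅐))*(1/29371) = -15/7*1/29371 = -15/205597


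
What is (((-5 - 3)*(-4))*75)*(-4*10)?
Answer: -96000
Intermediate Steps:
(((-5 - 3)*(-4))*75)*(-4*10) = (-8*(-4)*75)*(-40) = (32*75)*(-40) = 2400*(-40) = -96000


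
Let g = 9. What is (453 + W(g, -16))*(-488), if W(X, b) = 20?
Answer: -230824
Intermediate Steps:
(453 + W(g, -16))*(-488) = (453 + 20)*(-488) = 473*(-488) = -230824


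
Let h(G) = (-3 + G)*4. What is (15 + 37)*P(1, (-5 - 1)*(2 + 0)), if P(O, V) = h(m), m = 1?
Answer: -416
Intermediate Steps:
h(G) = -12 + 4*G
P(O, V) = -8 (P(O, V) = -12 + 4*1 = -12 + 4 = -8)
(15 + 37)*P(1, (-5 - 1)*(2 + 0)) = (15 + 37)*(-8) = 52*(-8) = -416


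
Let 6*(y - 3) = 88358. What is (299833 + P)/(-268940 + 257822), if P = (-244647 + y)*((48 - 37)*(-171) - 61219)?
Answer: -43524313799/33354 ≈ -1.3049e+6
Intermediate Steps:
y = 44188/3 (y = 3 + (⅙)*88358 = 3 + 44179/3 = 44188/3 ≈ 14729.)
P = 43523414300/3 (P = (-244647 + 44188/3)*((48 - 37)*(-171) - 61219) = -689753*(11*(-171) - 61219)/3 = -689753*(-1881 - 61219)/3 = -689753/3*(-63100) = 43523414300/3 ≈ 1.4508e+10)
(299833 + P)/(-268940 + 257822) = (299833 + 43523414300/3)/(-268940 + 257822) = (43524313799/3)/(-11118) = (43524313799/3)*(-1/11118) = -43524313799/33354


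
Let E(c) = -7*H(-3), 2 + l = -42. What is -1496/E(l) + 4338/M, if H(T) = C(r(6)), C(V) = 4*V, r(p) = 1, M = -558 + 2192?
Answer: 320741/5719 ≈ 56.083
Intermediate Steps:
M = 1634
l = -44 (l = -2 - 42 = -44)
H(T) = 4 (H(T) = 4*1 = 4)
E(c) = -28 (E(c) = -7*4 = -28)
-1496/E(l) + 4338/M = -1496/(-28) + 4338/1634 = -1496*(-1/28) + 4338*(1/1634) = 374/7 + 2169/817 = 320741/5719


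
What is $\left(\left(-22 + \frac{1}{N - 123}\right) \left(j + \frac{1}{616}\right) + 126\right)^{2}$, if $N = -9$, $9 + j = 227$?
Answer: $\frac{327203708645529}{14992384} \approx 2.1825 \cdot 10^{7}$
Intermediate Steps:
$j = 218$ ($j = -9 + 227 = 218$)
$\left(\left(-22 + \frac{1}{N - 123}\right) \left(j + \frac{1}{616}\right) + 126\right)^{2} = \left(\left(-22 + \frac{1}{-9 - 123}\right) \left(218 + \frac{1}{616}\right) + 126\right)^{2} = \left(\left(-22 + \frac{1}{-132}\right) \left(218 + \frac{1}{616}\right) + 126\right)^{2} = \left(\left(-22 - \frac{1}{132}\right) \frac{134289}{616} + 126\right)^{2} = \left(\left(- \frac{2905}{132}\right) \frac{134289}{616} + 126\right)^{2} = \left(- \frac{18576645}{3872} + 126\right)^{2} = \left(- \frac{18088773}{3872}\right)^{2} = \frac{327203708645529}{14992384}$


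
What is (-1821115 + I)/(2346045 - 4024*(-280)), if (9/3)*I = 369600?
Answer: -339583/694553 ≈ -0.48892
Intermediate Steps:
I = 123200 (I = (⅓)*369600 = 123200)
(-1821115 + I)/(2346045 - 4024*(-280)) = (-1821115 + 123200)/(2346045 - 4024*(-280)) = -1697915/(2346045 + 1126720) = -1697915/3472765 = -1697915*1/3472765 = -339583/694553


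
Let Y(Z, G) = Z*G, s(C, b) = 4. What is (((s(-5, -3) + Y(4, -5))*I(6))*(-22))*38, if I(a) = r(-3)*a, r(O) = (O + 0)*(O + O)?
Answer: 1444608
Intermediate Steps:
Y(Z, G) = G*Z
r(O) = 2*O² (r(O) = O*(2*O) = 2*O²)
I(a) = 18*a (I(a) = (2*(-3)²)*a = (2*9)*a = 18*a)
(((s(-5, -3) + Y(4, -5))*I(6))*(-22))*38 = (((4 - 5*4)*(18*6))*(-22))*38 = (((4 - 20)*108)*(-22))*38 = (-16*108*(-22))*38 = -1728*(-22)*38 = 38016*38 = 1444608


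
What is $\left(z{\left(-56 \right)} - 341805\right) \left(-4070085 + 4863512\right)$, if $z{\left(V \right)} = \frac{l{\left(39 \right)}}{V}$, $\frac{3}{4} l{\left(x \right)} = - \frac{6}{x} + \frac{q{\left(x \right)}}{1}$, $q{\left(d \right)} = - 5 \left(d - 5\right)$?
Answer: $- \frac{10576569952199}{39} \approx -2.7119 \cdot 10^{11}$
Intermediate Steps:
$q{\left(d \right)} = 25 - 5 d$ ($q{\left(d \right)} = - 5 \left(-5 + d\right) = 25 - 5 d$)
$l{\left(x \right)} = \frac{100}{3} - \frac{8}{x} - \frac{20 x}{3}$ ($l{\left(x \right)} = \frac{4 \left(- \frac{6}{x} + \frac{25 - 5 x}{1}\right)}{3} = \frac{4 \left(- \frac{6}{x} + \left(25 - 5 x\right) 1\right)}{3} = \frac{4 \left(- \frac{6}{x} - \left(-25 + 5 x\right)\right)}{3} = \frac{4 \left(25 - \frac{6}{x} - 5 x\right)}{3} = \frac{100}{3} - \frac{8}{x} - \frac{20 x}{3}$)
$z{\left(V \right)} = - \frac{8848}{39 V}$ ($z{\left(V \right)} = \frac{\frac{4}{3} \cdot \frac{1}{39} \left(-6 + 5 \cdot 39 \left(5 - 39\right)\right)}{V} = \frac{\frac{4}{3} \cdot \frac{1}{39} \left(-6 + 5 \cdot 39 \left(-34\right)\right)}{V} = \frac{\frac{4}{3} \cdot \frac{1}{39} \left(-6 - 6630\right)}{V} = \frac{\frac{4}{3} \cdot \frac{1}{39} \left(-6636\right)}{V} = - \frac{8848}{39 V}$)
$\left(z{\left(-56 \right)} - 341805\right) \left(-4070085 + 4863512\right) = \left(- \frac{8848}{39 \left(-56\right)} - 341805\right) \left(-4070085 + 4863512\right) = \left(\left(- \frac{8848}{39}\right) \left(- \frac{1}{56}\right) - 341805\right) 793427 = \left(\frac{158}{39} - 341805\right) 793427 = \left(- \frac{13330237}{39}\right) 793427 = - \frac{10576569952199}{39}$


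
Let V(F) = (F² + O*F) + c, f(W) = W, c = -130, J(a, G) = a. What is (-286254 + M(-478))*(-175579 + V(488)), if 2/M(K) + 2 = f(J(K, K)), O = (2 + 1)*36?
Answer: -7910159948579/240 ≈ -3.2959e+10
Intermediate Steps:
O = 108 (O = 3*36 = 108)
M(K) = 2/(-2 + K)
V(F) = -130 + F² + 108*F (V(F) = (F² + 108*F) - 130 = -130 + F² + 108*F)
(-286254 + M(-478))*(-175579 + V(488)) = (-286254 + 2/(-2 - 478))*(-175579 + (-130 + 488² + 108*488)) = (-286254 + 2/(-480))*(-175579 + (-130 + 238144 + 52704)) = (-286254 + 2*(-1/480))*(-175579 + 290718) = (-286254 - 1/240)*115139 = -68700961/240*115139 = -7910159948579/240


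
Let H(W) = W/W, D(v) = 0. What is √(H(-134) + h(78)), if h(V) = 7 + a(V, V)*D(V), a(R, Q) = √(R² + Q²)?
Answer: 2*√2 ≈ 2.8284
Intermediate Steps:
a(R, Q) = √(Q² + R²)
H(W) = 1
h(V) = 7 (h(V) = 7 + √(V² + V²)*0 = 7 + √(2*V²)*0 = 7 + (√2*√(V²))*0 = 7 + 0 = 7)
√(H(-134) + h(78)) = √(1 + 7) = √8 = 2*√2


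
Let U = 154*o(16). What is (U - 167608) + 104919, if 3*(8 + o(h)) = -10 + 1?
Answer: -64383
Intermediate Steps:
o(h) = -11 (o(h) = -8 + (-10 + 1)/3 = -8 + (1/3)*(-9) = -8 - 3 = -11)
U = -1694 (U = 154*(-11) = -1694)
(U - 167608) + 104919 = (-1694 - 167608) + 104919 = -169302 + 104919 = -64383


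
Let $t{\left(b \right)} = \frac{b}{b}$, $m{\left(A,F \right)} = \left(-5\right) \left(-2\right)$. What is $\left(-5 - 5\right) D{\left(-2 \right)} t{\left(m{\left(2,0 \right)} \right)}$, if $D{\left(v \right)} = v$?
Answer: $20$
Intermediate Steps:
$m{\left(A,F \right)} = 10$
$t{\left(b \right)} = 1$
$\left(-5 - 5\right) D{\left(-2 \right)} t{\left(m{\left(2,0 \right)} \right)} = \left(-5 - 5\right) \left(-2\right) 1 = \left(-10\right) \left(-2\right) 1 = 20 \cdot 1 = 20$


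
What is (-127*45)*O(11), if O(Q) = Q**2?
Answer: -691515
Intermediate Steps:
(-127*45)*O(11) = -127*45*11**2 = -5715*121 = -691515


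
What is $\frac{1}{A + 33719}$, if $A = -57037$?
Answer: $- \frac{1}{23318} \approx -4.2885 \cdot 10^{-5}$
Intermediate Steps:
$\frac{1}{A + 33719} = \frac{1}{-57037 + 33719} = \frac{1}{-23318} = - \frac{1}{23318}$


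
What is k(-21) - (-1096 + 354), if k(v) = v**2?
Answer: 1183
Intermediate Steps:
k(-21) - (-1096 + 354) = (-21)**2 - (-1096 + 354) = 441 - 1*(-742) = 441 + 742 = 1183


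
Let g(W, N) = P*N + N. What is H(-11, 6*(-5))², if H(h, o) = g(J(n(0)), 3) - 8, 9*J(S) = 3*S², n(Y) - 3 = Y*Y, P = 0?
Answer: 25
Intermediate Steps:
n(Y) = 3 + Y² (n(Y) = 3 + Y*Y = 3 + Y²)
J(S) = S²/3 (J(S) = (3*S²)/9 = S²/3)
g(W, N) = N (g(W, N) = 0*N + N = 0 + N = N)
H(h, o) = -5 (H(h, o) = 3 - 8 = -5)
H(-11, 6*(-5))² = (-5)² = 25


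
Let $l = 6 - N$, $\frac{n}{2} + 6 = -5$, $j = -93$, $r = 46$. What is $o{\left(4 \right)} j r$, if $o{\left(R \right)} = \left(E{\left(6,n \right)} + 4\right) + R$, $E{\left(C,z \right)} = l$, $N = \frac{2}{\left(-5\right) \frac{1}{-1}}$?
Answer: $- \frac{290904}{5} \approx -58181.0$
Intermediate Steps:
$n = -22$ ($n = -12 + 2 \left(-5\right) = -12 - 10 = -22$)
$N = \frac{2}{5}$ ($N = \frac{2}{\left(-5\right) \left(-1\right)} = \frac{2}{5} \approx 0.4$)
$l = \frac{28}{5}$ ($l = 6 - \frac{2}{5} = \frac{28}{5} \approx 5.6$)
$E{\left(C,z \right)} = \frac{28}{5}$
$o{\left(R \right)} = \frac{48}{5} + R$ ($o{\left(R \right)} = \left(\frac{28}{5} + 4\right) + R = \frac{48}{5} + R$)
$o{\left(4 \right)} j r = \left(\frac{48}{5} + 4\right) \left(-93\right) 46 = \frac{68}{5} \left(-93\right) 46 = \left(- \frac{6324}{5}\right) 46 = - \frac{290904}{5}$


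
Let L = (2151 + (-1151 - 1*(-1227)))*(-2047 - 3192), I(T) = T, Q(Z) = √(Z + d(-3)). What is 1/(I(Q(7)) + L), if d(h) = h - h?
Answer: -11667253/136124792566002 - √7/136124792566002 ≈ -8.5710e-8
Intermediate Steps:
d(h) = 0
Q(Z) = √Z (Q(Z) = √(Z + 0) = √Z)
L = -11667253 (L = (2151 + (-1151 + 1227))*(-5239) = (2151 + 76)*(-5239) = 2227*(-5239) = -11667253)
1/(I(Q(7)) + L) = 1/(√7 - 11667253) = 1/(-11667253 + √7)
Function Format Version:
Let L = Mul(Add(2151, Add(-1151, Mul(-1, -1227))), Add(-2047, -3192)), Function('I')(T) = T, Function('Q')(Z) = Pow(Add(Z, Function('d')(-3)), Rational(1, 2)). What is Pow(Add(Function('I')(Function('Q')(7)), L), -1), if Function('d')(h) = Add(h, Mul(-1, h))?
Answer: Add(Rational(-11667253, 136124792566002), Mul(Rational(-1, 136124792566002), Pow(7, Rational(1, 2)))) ≈ -8.5710e-8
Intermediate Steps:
Function('d')(h) = 0
Function('Q')(Z) = Pow(Z, Rational(1, 2)) (Function('Q')(Z) = Pow(Add(Z, 0), Rational(1, 2)) = Pow(Z, Rational(1, 2)))
L = -11667253 (L = Mul(Add(2151, Add(-1151, 1227)), -5239) = Mul(Add(2151, 76), -5239) = Mul(2227, -5239) = -11667253)
Pow(Add(Function('I')(Function('Q')(7)), L), -1) = Pow(Add(Pow(7, Rational(1, 2)), -11667253), -1) = Pow(Add(-11667253, Pow(7, Rational(1, 2))), -1)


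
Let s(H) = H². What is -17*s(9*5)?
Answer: -34425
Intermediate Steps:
-17*s(9*5) = -17*(9*5)² = -17*45² = -17*2025 = -34425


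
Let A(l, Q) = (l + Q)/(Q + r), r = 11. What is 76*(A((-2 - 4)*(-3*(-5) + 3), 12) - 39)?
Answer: -75468/23 ≈ -3281.2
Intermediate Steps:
A(l, Q) = (Q + l)/(11 + Q) (A(l, Q) = (l + Q)/(Q + 11) = (Q + l)/(11 + Q))
76*(A((-2 - 4)*(-3*(-5) + 3), 12) - 39) = 76*((12 + (-2 - 4)*(-3*(-5) + 3))/(11 + 12) - 39) = 76*((12 - 6*(15 + 3))/23 - 39) = 76*((12 - 6*18)/23 - 39) = 76*((12 - 108)/23 - 39) = 76*((1/23)*(-96) - 39) = 76*(-96/23 - 39) = 76*(-993/23) = -75468/23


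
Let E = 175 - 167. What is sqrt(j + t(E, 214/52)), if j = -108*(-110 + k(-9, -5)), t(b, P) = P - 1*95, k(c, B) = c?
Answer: sqrt(8626514)/26 ≈ 112.97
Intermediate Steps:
E = 8
t(b, P) = -95 + P (t(b, P) = P - 95 = -95 + P)
j = 12852 (j = -108*(-110 - 9) = -108*(-119) = 12852)
sqrt(j + t(E, 214/52)) = sqrt(12852 + (-95 + 214/52)) = sqrt(12852 + (-95 + 214*(1/52))) = sqrt(12852 + (-95 + 107/26)) = sqrt(12852 - 2363/26) = sqrt(331789/26) = sqrt(8626514)/26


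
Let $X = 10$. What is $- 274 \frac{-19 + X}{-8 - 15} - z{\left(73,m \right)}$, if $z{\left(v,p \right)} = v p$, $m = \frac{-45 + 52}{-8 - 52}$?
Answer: $- \frac{136207}{1380} \approx -98.701$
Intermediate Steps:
$m = - \frac{7}{60}$ ($m = \frac{7}{-60} = 7 \left(- \frac{1}{60}\right) = - \frac{7}{60} \approx -0.11667$)
$z{\left(v,p \right)} = p v$
$- 274 \frac{-19 + X}{-8 - 15} - z{\left(73,m \right)} = - 274 \frac{-19 + 10}{-8 - 15} - \left(- \frac{7}{60}\right) 73 = - 274 \left(- \frac{9}{-23}\right) - - \frac{511}{60} = - 274 \left(\left(-9\right) \left(- \frac{1}{23}\right)\right) + \frac{511}{60} = \left(-274\right) \frac{9}{23} + \frac{511}{60} = - \frac{2466}{23} + \frac{511}{60} = - \frac{136207}{1380}$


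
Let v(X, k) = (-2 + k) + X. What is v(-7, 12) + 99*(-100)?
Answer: -9897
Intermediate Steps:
v(X, k) = -2 + X + k
v(-7, 12) + 99*(-100) = (-2 - 7 + 12) + 99*(-100) = 3 - 9900 = -9897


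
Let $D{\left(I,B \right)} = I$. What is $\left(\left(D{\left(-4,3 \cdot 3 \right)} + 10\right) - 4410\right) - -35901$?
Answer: $31497$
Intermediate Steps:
$\left(\left(D{\left(-4,3 \cdot 3 \right)} + 10\right) - 4410\right) - -35901 = \left(\left(-4 + 10\right) - 4410\right) - -35901 = \left(6 - 4410\right) + 35901 = -4404 + 35901 = 31497$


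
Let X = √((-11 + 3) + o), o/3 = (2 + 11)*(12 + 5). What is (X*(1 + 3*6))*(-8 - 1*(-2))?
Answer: -114*√655 ≈ -2917.6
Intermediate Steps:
o = 663 (o = 3*((2 + 11)*(12 + 5)) = 3*(13*17) = 3*221 = 663)
X = √655 (X = √((-11 + 3) + 663) = √(-8 + 663) = √655 ≈ 25.593)
(X*(1 + 3*6))*(-8 - 1*(-2)) = (√655*(1 + 3*6))*(-8 - 1*(-2)) = (√655*(1 + 18))*(-8 + 2) = (√655*19)*(-6) = (19*√655)*(-6) = -114*√655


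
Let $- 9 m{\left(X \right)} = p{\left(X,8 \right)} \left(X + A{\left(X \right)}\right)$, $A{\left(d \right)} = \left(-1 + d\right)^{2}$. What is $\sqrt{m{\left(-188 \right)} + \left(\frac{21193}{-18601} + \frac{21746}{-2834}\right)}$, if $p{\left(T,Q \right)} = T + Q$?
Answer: $\frac{\sqrt{493706416980077308722}}{26357617} \approx 843.0$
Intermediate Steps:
$p{\left(T,Q \right)} = Q + T$
$m{\left(X \right)} = - \frac{\left(8 + X\right) \left(X + \left(-1 + X\right)^{2}\right)}{9}$
$\sqrt{m{\left(-188 \right)} + \left(\frac{21193}{-18601} + \frac{21746}{-2834}\right)} = \sqrt{- \frac{\left(8 - 188\right) \left(-188 + \left(-1 - 188\right)^{2}\right)}{9} + \left(\frac{21193}{-18601} + \frac{21746}{-2834}\right)} = \sqrt{\left(- \frac{1}{9}\right) \left(-180\right) \left(-188 + \left(-189\right)^{2}\right) + \left(21193 \left(- \frac{1}{18601}\right) + 21746 \left(- \frac{1}{2834}\right)\right)} = \sqrt{\left(- \frac{1}{9}\right) \left(-180\right) \left(-188 + 35721\right) - \frac{232279154}{26357617}} = \sqrt{\left(- \frac{1}{9}\right) \left(-180\right) 35533 - \frac{232279154}{26357617}} = \sqrt{710660 - \frac{232279154}{26357617}} = \sqrt{\frac{18731071818066}{26357617}} = \frac{\sqrt{493706416980077308722}}{26357617}$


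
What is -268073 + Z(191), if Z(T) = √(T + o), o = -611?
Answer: -268073 + 2*I*√105 ≈ -2.6807e+5 + 20.494*I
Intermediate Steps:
Z(T) = √(-611 + T) (Z(T) = √(T - 611) = √(-611 + T))
-268073 + Z(191) = -268073 + √(-611 + 191) = -268073 + √(-420) = -268073 + 2*I*√105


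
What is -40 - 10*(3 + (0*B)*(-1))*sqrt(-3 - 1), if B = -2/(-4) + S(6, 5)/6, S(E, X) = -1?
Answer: -40 - 60*I ≈ -40.0 - 60.0*I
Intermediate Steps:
B = 1/3 (B = -2/(-4) - 1/6 = -2*(-1/4) - 1*1/6 = 1/2 - 1/6 = 1/3 ≈ 0.33333)
-40 - 10*(3 + (0*B)*(-1))*sqrt(-3 - 1) = -40 - 10*(3 + (0*(1/3))*(-1))*sqrt(-3 - 1) = -40 - 10*(3 + 0*(-1))*sqrt(-4) = -40 - 10*(3 + 0)*2*I = -40 - 30*2*I = -40 - 60*I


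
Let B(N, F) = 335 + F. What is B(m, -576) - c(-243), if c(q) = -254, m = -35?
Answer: 13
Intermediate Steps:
B(m, -576) - c(-243) = (335 - 576) - 1*(-254) = -241 + 254 = 13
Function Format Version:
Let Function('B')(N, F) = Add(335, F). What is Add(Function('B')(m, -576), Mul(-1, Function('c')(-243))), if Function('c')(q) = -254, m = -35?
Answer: 13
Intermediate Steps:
Add(Function('B')(m, -576), Mul(-1, Function('c')(-243))) = Add(Add(335, -576), Mul(-1, -254)) = Add(-241, 254) = 13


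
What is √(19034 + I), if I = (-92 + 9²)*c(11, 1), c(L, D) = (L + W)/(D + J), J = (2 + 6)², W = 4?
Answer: √3216317/13 ≈ 137.95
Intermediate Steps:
J = 64 (J = 8² = 64)
c(L, D) = (4 + L)/(64 + D) (c(L, D) = (L + 4)/(D + 64) = (4 + L)/(64 + D))
I = -33/13 (I = (-92 + 9²)*((4 + 11)/(64 + 1)) = (-92 + 81)*(15/65) = -11*15/65 = -11*3/13 = -33/13 ≈ -2.5385)
√(19034 + I) = √(19034 - 33/13) = √(247409/13) = √3216317/13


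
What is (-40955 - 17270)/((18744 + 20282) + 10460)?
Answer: -58225/49486 ≈ -1.1766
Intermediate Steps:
(-40955 - 17270)/((18744 + 20282) + 10460) = -58225/(39026 + 10460) = -58225/49486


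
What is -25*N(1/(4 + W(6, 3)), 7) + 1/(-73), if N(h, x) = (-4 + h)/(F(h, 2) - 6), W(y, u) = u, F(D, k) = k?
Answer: -49303/2044 ≈ -24.121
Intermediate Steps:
N(h, x) = 1 - h/4 (N(h, x) = (-4 + h)/(2 - 6) = (-4 + h)/(-4) = (-4 + h)*(-¼) = 1 - h/4)
-25*N(1/(4 + W(6, 3)), 7) + 1/(-73) = -25*(1 - 1/(4*(4 + 3))) + 1/(-73) = -25*(1 - ¼/7) - 1/73 = -25*(1 - ¼*⅐) - 1/73 = -25*(1 - 1/28) - 1/73 = -25*27/28 - 1/73 = -675/28 - 1/73 = -49303/2044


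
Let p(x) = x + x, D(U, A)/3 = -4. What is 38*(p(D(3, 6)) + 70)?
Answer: 1748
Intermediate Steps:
D(U, A) = -12 (D(U, A) = 3*(-4) = -12)
p(x) = 2*x
38*(p(D(3, 6)) + 70) = 38*(2*(-12) + 70) = 38*(-24 + 70) = 38*46 = 1748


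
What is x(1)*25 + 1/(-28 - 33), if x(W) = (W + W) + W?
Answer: 4574/61 ≈ 74.984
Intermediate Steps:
x(W) = 3*W (x(W) = 2*W + W = 3*W)
x(1)*25 + 1/(-28 - 33) = (3*1)*25 + 1/(-28 - 33) = 3*25 + 1/(-61) = 75 - 1/61 = 4574/61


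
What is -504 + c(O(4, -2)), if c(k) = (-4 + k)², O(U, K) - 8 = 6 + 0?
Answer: -404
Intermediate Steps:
O(U, K) = 14 (O(U, K) = 8 + (6 + 0) = 8 + 6 = 14)
-504 + c(O(4, -2)) = -504 + (-4 + 14)² = -504 + 10² = -504 + 100 = -404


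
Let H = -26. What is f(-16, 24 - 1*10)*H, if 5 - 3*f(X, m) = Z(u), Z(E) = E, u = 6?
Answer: 26/3 ≈ 8.6667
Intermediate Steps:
f(X, m) = -⅓ (f(X, m) = 5/3 - ⅓*6 = 5/3 - 2 = -⅓)
f(-16, 24 - 1*10)*H = -⅓*(-26) = 26/3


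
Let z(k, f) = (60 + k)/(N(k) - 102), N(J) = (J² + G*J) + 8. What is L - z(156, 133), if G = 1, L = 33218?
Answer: 405226274/12199 ≈ 33218.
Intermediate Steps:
N(J) = 8 + J + J² (N(J) = (J² + 1*J) + 8 = (J² + J) + 8 = (J + J²) + 8 = 8 + J + J²)
z(k, f) = (60 + k)/(-94 + k + k²) (z(k, f) = (60 + k)/((8 + k + k²) - 102) = (60 + k)/(-94 + k + k²))
L - z(156, 133) = 33218 - (60 + 156)/(-94 + 156 + 156²) = 33218 - 216/(-94 + 156 + 24336) = 33218 - 216/24398 = 33218 - 1*108/12199 = 33218 - 108/12199 = 405226274/12199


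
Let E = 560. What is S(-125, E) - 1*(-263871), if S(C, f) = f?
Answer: 264431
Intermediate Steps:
S(-125, E) - 1*(-263871) = 560 - 1*(-263871) = 560 + 263871 = 264431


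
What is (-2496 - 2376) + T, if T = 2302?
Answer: -2570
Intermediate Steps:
(-2496 - 2376) + T = (-2496 - 2376) + 2302 = -4872 + 2302 = -2570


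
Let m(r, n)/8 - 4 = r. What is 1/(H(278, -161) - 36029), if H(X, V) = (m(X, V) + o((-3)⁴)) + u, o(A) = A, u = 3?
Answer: -1/33689 ≈ -2.9683e-5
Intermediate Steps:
m(r, n) = 32 + 8*r
H(X, V) = 116 + 8*X (H(X, V) = ((32 + 8*X) + (-3)⁴) + 3 = ((32 + 8*X) + 81) + 3 = (113 + 8*X) + 3 = 116 + 8*X)
1/(H(278, -161) - 36029) = 1/((116 + 8*278) - 36029) = 1/((116 + 2224) - 36029) = 1/(2340 - 36029) = 1/(-33689) = -1/33689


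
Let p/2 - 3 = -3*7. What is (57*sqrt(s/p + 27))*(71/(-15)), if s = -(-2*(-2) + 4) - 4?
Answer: -1349*sqrt(246)/15 ≈ -1410.5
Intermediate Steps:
p = -36 (p = 6 + 2*(-3*7) = 6 + 2*(-21) = 6 - 42 = -36)
s = -12 (s = -(4 + 4) - 4 = -1*8 - 4 = -8 - 4 = -12)
(57*sqrt(s/p + 27))*(71/(-15)) = (57*sqrt(-12/(-36) + 27))*(71/(-15)) = (57*sqrt(-12*(-1/36) + 27))*(71*(-1/15)) = (57*sqrt(1/3 + 27))*(-71/15) = (57*sqrt(82/3))*(-71/15) = (57*(sqrt(246)/3))*(-71/15) = (19*sqrt(246))*(-71/15) = -1349*sqrt(246)/15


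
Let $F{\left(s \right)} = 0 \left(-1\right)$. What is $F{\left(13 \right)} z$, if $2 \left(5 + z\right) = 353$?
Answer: $0$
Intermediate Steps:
$z = \frac{343}{2}$ ($z = -5 + \frac{1}{2} \cdot 353 = -5 + \frac{353}{2} = \frac{343}{2} \approx 171.5$)
$F{\left(s \right)} = 0$
$F{\left(13 \right)} z = 0 \cdot \frac{343}{2} = 0$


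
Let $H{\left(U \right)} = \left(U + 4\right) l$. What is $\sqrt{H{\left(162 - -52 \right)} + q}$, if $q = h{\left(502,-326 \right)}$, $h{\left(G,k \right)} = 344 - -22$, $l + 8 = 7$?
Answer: $2 \sqrt{37} \approx 12.166$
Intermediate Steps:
$l = -1$ ($l = -8 + 7 = -1$)
$h{\left(G,k \right)} = 366$ ($h{\left(G,k \right)} = 344 + 22 = 366$)
$q = 366$
$H{\left(U \right)} = -4 - U$ ($H{\left(U \right)} = \left(U + 4\right) \left(-1\right) = \left(4 + U\right) \left(-1\right) = -4 - U$)
$\sqrt{H{\left(162 - -52 \right)} + q} = \sqrt{\left(-4 - \left(162 - -52\right)\right) + 366} = \sqrt{\left(-4 - \left(162 + 52\right)\right) + 366} = \sqrt{\left(-4 - 214\right) + 366} = \sqrt{-218 + 366} = \sqrt{148} = 2 \sqrt{37}$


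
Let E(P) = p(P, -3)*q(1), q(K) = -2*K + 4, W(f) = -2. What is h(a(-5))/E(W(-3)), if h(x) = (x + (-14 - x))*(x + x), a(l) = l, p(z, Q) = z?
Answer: -35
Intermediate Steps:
q(K) = 4 - 2*K
E(P) = 2*P (E(P) = P*(4 - 2*1) = P*(4 - 2) = P*2 = 2*P)
h(x) = -28*x
h(a(-5))/E(W(-3)) = (-28*(-5))/((2*(-2))) = 140/(-4) = 140*(-1/4) = -35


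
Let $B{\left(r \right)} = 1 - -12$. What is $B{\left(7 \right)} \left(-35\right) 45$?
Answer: $-20475$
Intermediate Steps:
$B{\left(r \right)} = 13$ ($B{\left(r \right)} = 1 + 12 = 13$)
$B{\left(7 \right)} \left(-35\right) 45 = 13 \left(-35\right) 45 = \left(-455\right) 45 = -20475$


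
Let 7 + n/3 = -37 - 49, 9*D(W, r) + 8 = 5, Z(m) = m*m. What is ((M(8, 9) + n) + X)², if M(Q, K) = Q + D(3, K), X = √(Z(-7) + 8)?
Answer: 663109/9 - 1628*√57/3 ≈ 69582.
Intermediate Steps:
Z(m) = m²
X = √57 (X = √((-7)² + 8) = √(49 + 8) = √57 ≈ 7.5498)
D(W, r) = -⅓ (D(W, r) = -8/9 + (⅑)*5 = -8/9 + 5/9 = -⅓)
n = -279 (n = -21 + 3*(-37 - 49) = -21 + 3*(-86) = -21 - 258 = -279)
M(Q, K) = -⅓ + Q (M(Q, K) = Q - ⅓ = -⅓ + Q)
((M(8, 9) + n) + X)² = (((-⅓ + 8) - 279) + √57)² = ((23/3 - 279) + √57)² = (-814/3 + √57)²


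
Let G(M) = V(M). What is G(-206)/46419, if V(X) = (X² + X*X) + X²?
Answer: 42436/15473 ≈ 2.7426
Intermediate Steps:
V(X) = 3*X² (V(X) = (X² + X²) + X² = 2*X² + X² = 3*X²)
G(M) = 3*M²
G(-206)/46419 = (3*(-206)²)/46419 = (3*42436)*(1/46419) = 127308*(1/46419) = 42436/15473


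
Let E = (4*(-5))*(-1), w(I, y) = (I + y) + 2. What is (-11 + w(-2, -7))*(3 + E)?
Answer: -414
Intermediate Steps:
w(I, y) = 2 + I + y
E = 20 (E = -20*(-1) = 20)
(-11 + w(-2, -7))*(3 + E) = (-11 + (2 - 2 - 7))*(3 + 20) = (-11 - 7)*23 = -18*23 = -414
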